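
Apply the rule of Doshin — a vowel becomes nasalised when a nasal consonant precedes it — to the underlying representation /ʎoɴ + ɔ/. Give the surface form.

[ʎoɴɔ̃]

The vowel /ɔ/ is adjacent to the preceding nasal /ɴ/, so it acquires [+nasal] and surfaces as [ɔ̃].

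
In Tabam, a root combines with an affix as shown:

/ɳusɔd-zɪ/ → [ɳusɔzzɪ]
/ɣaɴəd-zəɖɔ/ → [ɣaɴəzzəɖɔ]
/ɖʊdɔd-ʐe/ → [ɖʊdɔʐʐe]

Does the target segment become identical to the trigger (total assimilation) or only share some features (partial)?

The segment that alternates is /d/, which surfaces as [ʐ] when adjacent to /ʐ/.
The output [ʐ] is identical to the trigger /ʐ/ — every feature (place, manner, voicing) has been copied — so this is total assimilation.
The other form behaves the same way: /d/ → [z] before /z/ — in each case the output is a copy of the following consonant.

total assimilation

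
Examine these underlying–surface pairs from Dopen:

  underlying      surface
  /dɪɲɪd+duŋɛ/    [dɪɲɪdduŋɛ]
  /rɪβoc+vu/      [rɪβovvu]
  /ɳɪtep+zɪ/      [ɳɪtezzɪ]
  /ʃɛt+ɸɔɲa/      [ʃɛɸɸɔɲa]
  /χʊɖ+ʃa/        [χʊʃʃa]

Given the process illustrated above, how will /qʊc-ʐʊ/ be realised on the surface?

The data show regressive total assimilation (/c/ → [v] before /v/; /p/ → [z] before /z/; /t/ → [ɸ] before /ɸ/; /ɖ/ → [ʃ] before /ʃ/): in every case the target segment becomes identical to its following neighbour, copying more than a single feature.
In [dɪɲɪdduŋɛ] the two consonants at the boundary are already identical (/d/ + /d/), so the rule applies vacuously and nothing changes.
/c/ is the segment targeted by the rule; it sits immediately before /ʐ/, so it assimilates completely and surfaces as [ʐ].

[qʊʐʐʊ]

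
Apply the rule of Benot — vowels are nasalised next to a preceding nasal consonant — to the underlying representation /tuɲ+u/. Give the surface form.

The vowel /u/ is adjacent to the preceding nasal /ɲ/, so it acquires [+nasal] and surfaces as [ũ].

[tuɲũ]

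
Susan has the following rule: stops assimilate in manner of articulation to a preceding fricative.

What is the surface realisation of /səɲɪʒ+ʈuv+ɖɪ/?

[səɲɪʒʂuvʐɪ]

The rule targets /ʈ/ (voiceless retroflex stop), which sits after the trigger /ʒ/ (fricative).
Changing only its manner to fricative gives [ʂ] — the voiceless retroflex fricative.
The same rule applies at the second boundary: /ɖ/ → [ʐ] next to /v/.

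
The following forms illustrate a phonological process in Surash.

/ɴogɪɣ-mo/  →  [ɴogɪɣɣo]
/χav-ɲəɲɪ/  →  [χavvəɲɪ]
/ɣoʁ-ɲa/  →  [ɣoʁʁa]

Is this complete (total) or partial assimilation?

The segment that alternates is /m/, which surfaces as [ɣ] when adjacent to /ɣ/.
The output [ɣ] is identical to the trigger /ɣ/ — every feature (place, manner, voicing) has been copied — so this is total assimilation.
The other forms behave the same way: /ɲ/ → [v] after /v/; /ɲ/ → [ʁ] after /ʁ/ — in each case the output is a copy of the preceding consonant.

total assimilation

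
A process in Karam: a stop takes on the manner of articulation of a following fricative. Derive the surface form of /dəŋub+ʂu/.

/b/ is a voiced bilabial stop. The following trigger /ʂ/ is a fricative, so /b/ must become a fricative as well.
A voiced bilabial fricative is [β], so the surface segment is [β].

[dəŋuβʂu]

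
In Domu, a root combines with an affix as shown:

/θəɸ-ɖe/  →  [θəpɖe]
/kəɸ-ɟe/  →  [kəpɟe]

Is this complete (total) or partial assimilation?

partial assimilation

The segment that alternates is /ɸ/, which surfaces as [p] when adjacent to /ɖ/.
The change fricative → stop matches the manner of the following /ɖ/, identifying this as manner assimilation.
Place and voice are unchanged, so the assimilation is partial, not total.
The other alternating form patterns the same way: /ɸ/ → [p] before /ɟ/ (fricative → stop, matching a stop) — only manner changes, and always toward the following segment.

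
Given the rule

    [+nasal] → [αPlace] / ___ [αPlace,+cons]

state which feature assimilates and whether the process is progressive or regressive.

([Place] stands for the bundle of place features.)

The rule copies the place features (abbreviated [Place]) from the environment onto the target, so the assimilating feature is place.
The conditioning segment sits to the right of the focus bar, meaning the trigger follows the segment that changes — regressive assimilation.

regressive place assimilation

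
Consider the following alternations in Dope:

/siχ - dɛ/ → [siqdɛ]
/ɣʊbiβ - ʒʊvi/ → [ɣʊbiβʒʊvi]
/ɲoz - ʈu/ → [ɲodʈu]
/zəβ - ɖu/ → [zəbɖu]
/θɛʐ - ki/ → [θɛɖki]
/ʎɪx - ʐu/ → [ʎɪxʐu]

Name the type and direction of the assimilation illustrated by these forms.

Comparing underlying and surface forms, /χ/ → [q] is the alternation; the neighbouring /d/ is constant.
/χ/ is a fricative while /d/ is a stop; the output [q] is a stop, matching the trigger — so the feature that spreads is manner.
Place and voice are unchanged, so the assimilation is partial, not total.
Checking the remaining alternations: /z/ → [d] before /ʈ/ (fricative → stop, matching a stop); /β/ → [b] before /ɖ/ (fricative → stop, matching a stop); /ʐ/ → [ɖ] before /k/ (fricative → stop, matching a stop) — only manner changes, and always toward the following segment.
No alternation appears in [ɣʊbiβʒʊvi], [ʎɪxʐu]: there the adjacent consonants already agree in manner (/β/ and /ʒ/ are both fricatives; /x/ and /ʐ/ are both fricatives), so these forms are consistent with the same rule.
Since the segment that changes precedes the conditioning segment, the assimilation is regressive.

regressive manner assimilation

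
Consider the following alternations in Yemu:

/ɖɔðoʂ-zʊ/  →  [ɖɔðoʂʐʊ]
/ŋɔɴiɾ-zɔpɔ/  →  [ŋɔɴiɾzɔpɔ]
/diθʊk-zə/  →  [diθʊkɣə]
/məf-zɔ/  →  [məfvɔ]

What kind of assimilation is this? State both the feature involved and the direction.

Underlying /z/ is realised as [ʐ] next to /ʂ/; /ʂ/ itself does not change.
/z/ is alveolar while /ʂ/ is retroflex; the output [ʐ] is retroflex, matching the trigger — so the feature that spreads is place.
Manner and voice are unchanged, so the assimilation is partial, not total.
Checking the remaining alternations: /z/ → [ɣ] after /k/ (alveolar → velar, matching velar); /z/ → [v] after /f/ (alveolar → labiodental, matching labiodental) — only place changes, and always toward the preceding segment.
Nothing changes in [ŋɔɴiɾzɔpɔ]: there the adjacent consonants already agree in place (/z/ and /ɾ/ are both alveolar), so this form is consistent with the same rule.
Since the segment that changes follows the conditioning segment, the assimilation is progressive.

progressive place assimilation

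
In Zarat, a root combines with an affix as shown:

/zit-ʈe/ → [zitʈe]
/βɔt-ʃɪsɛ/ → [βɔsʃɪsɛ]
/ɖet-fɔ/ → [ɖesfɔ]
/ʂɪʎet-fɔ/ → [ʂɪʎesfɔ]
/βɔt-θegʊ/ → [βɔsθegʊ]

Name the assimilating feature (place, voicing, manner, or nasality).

manner

The segment that alternates is /t/, which surfaces as [s] when adjacent to /ʃ/.
/t/ is a stop while /ʃ/ is a fricative; the output [s] is a fricative, matching the trigger — so the feature that spreads is manner.
The same holds elsewhere in the data: /t/ → [s] before /f/ (stop → fricative, matching a fricative); /t/ → [s] before /θ/ (stop → fricative, matching a fricative) — only manner changes, and always toward the following segment.
No alternation appears in [zitʈe]: there the adjacent consonants already agree in manner (/t/ and /ʈ/ are both stops), so this form is consistent with the same rule.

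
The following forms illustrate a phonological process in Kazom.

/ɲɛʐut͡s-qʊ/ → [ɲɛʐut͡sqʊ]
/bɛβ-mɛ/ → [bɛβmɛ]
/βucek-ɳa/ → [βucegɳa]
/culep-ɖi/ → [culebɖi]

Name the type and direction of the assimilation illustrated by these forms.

regressive voicing assimilation

Comparing underlying and surface forms, /k/ → [g] is the alternation; the neighbouring /ɳ/ is constant.
The change voiceless → voiced matches the voicing of the following /ɳ/, identifying this as voicing assimilation.
Place and manner are unchanged, so the assimilation is partial, not total.
Checking the remaining alternation: /p/ → [b] before /ɖ/ (voiceless → voiced, matching voiced) — only voicing changes, and always toward the following segment.
No alternation appears in [ɲɛʐut͡sqʊ], [bɛβmɛ]: there the adjacent consonants already agree in voicing (/t͡s/ and /q/ are both voiceless; /β/ and /m/ are both voiced), so these forms are consistent with the same rule.
Since the segment that changes precedes the conditioning segment, the assimilation is regressive.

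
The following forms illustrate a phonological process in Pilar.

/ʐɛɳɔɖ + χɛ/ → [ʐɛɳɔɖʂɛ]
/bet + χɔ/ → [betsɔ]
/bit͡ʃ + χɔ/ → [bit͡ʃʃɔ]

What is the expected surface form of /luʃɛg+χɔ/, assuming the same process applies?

The data show progressive place assimilation: /χ/ → [ʂ] after /ɖ/; /χ/ → [s] after /t/; /χ/ → [ʃ] after /t͡ʃ/. In each pair only place changes, matching the preceding consonant, while manner and voice stay constant.
/χ/ is a voiceless uvular fricative. The preceding trigger /g/ is velar, so /χ/ must become velar as well.
A voiceless velar fricative is [x], so the surface segment is [x].

[luʃɛgxɔ]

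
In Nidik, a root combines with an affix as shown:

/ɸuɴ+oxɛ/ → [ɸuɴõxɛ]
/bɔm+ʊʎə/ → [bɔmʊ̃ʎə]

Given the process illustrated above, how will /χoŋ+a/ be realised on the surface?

[χoŋã]

The data show progressive nasality assimilation (vowel nasalisation): /o/ → [õ] after /ɴ/; /ʊ/ → [ʊ̃] after /m/ — a vowel is nasalised by an immediately preceding nasal consonant.
/a/ sits next to the nasal /ŋ/ and is therefore nasalised to [ã].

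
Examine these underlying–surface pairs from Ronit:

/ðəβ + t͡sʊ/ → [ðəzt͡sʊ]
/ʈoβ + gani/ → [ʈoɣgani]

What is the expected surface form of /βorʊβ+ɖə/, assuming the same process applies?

[βorʊʐɖə]

The data show regressive place assimilation: /β/ → [z] before /t͡s/; /β/ → [ɣ] before /g/. In each pair only place changes, matching the following consonant, while manner and voice stay constant.
The rule targets /β/ (voiced bilabial fricative), which sits before the trigger /ɖ/ (retroflex).
Changing only its place to retroflex gives [ʐ] — the voiced retroflex fricative.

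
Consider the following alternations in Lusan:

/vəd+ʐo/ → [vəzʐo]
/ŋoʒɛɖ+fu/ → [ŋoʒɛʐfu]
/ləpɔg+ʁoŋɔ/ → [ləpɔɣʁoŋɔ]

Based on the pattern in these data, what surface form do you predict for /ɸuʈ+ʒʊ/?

[ɸuʂʒʊ]

The data show regressive manner assimilation: /d/ → [z] before /ʐ/; /ɖ/ → [ʐ] before /f/; /g/ → [ɣ] before /ʁ/. In each pair only manner changes, matching the following consonant, while place and voice stay constant.
/ʈ/ is a voiceless retroflex stop. The following trigger /ʒ/ is a fricative, so /ʈ/ must become a fricative as well.
The voiceless retroflex fricative is [ʂ], so /ʈ/ → [ʂ].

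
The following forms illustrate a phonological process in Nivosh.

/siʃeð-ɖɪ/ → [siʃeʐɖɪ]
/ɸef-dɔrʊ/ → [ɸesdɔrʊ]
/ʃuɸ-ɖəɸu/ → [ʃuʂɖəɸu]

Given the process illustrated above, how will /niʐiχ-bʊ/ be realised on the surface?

The data show regressive place assimilation: /ð/ → [ʐ] before /ɖ/; /f/ → [s] before /d/; /ɸ/ → [ʂ] before /ɖ/. In each pair only place changes, matching the following consonant, while manner and voice stay constant.
The rule targets /χ/ (voiceless uvular fricative), which sits before the trigger /b/ (bilabial).
Changing only its place to bilabial gives [ɸ] — the voiceless bilabial fricative.

[niʐiɸbʊ]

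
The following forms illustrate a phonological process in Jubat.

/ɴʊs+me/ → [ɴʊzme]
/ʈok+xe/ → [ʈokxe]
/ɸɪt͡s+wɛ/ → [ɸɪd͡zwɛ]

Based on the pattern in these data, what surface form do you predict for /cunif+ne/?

The data show regressive voicing assimilation: /s/ → [z] before /m/; /t͡s/ → [d͡z] before /w/. In each pair only voicing changes, matching the following consonant, while place and manner stay constant.
Nothing changes in [ʈokxe]: there the adjacent consonants already agree in voicing (/k/ and /x/ are both voiceless), so this form is consistent with the same rule.
The rule targets /f/ (voiceless labiodental fricative), which sits before the trigger /n/ (voiced).
The voiced labiodental fricative is [v], so /f/ → [v].

[cunivne]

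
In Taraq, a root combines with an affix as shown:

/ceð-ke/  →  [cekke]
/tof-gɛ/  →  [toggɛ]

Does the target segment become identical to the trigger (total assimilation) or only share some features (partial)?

total assimilation

Comparing underlying and surface forms, /ð/ → [k] is the alternation; the neighbouring /k/ is constant.
The output [k] is identical to the trigger /k/ — every feature (place, manner, voicing) has been copied — so this is total assimilation.
The other form behaves the same way: /f/ → [g] before /g/ — in each case the output is a copy of the following consonant.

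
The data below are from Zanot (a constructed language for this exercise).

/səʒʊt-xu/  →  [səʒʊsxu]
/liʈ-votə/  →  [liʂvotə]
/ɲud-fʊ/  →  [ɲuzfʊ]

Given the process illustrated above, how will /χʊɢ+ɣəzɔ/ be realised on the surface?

The data show regressive manner assimilation: /t/ → [s] before /x/; /ʈ/ → [ʂ] before /v/; /d/ → [z] before /f/. In each pair only manner changes, matching the following consonant, while place and voice stay constant.
/ɢ/ is a voiced uvular stop. The following trigger /ɣ/ is a fricative, so /ɢ/ must become a fricative as well.
The voiced uvular fricative is [ʁ], so /ɢ/ → [ʁ].

[χʊʁɣəzɔ]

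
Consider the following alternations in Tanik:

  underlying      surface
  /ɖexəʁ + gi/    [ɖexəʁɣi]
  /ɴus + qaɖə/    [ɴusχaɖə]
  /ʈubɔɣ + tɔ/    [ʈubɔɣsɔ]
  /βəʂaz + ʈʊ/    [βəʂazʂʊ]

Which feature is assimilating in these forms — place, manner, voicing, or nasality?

manner

Underlying /g/ is realised as [ɣ] next to /ʁ/; /ʁ/ itself does not change.
/g/ is a stop while /ʁ/ is a fricative; the output [ɣ] is a fricative, matching the trigger — so the feature that spreads is manner.
The same holds elsewhere in the data: /q/ → [χ] after /s/ (stop → fricative, matching a fricative); /t/ → [s] after /ɣ/ (stop → fricative, matching a fricative); /ʈ/ → [ʂ] after /z/ (stop → fricative, matching a fricative) — only manner changes, and always toward the preceding segment.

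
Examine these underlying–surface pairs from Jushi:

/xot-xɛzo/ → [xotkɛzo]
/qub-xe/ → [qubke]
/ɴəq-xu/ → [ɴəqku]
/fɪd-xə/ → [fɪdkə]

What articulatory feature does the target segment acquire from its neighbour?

manner

Comparing underlying and surface forms, /x/ → [k] is the alternation; the neighbouring /t/ is constant.
/x/ is a fricative while /t/ is a stop; the output [k] is a stop, matching the trigger — so the feature that spreads is manner.
The same holds elsewhere in the data: /x/ → [k] after /b/ (fricative → stop, matching a stop); /x/ → [k] after /q/ (fricative → stop, matching a stop); /x/ → [k] after /d/ (fricative → stop, matching a stop) — only manner changes, and always toward the preceding segment.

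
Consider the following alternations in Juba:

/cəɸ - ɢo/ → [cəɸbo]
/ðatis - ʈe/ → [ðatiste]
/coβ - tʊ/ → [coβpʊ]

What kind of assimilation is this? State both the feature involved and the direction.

Underlying /ɢ/ is realised as [b] next to /ɸ/; /ɸ/ itself does not change.
/ɢ/ is uvular while /ɸ/ is bilabial; the output [b] is bilabial, matching the trigger — so the feature that spreads is place.
Manner and voice are unchanged, so the assimilation is partial, not total.
Checking the remaining alternations: /ʈ/ → [t] after /s/ (retroflex → alveolar, matching alveolar); /t/ → [p] after /β/ (alveolar → bilabial, matching bilabial) — only place changes, and always toward the preceding segment.
Since the segment that changes follows the conditioning segment, the assimilation is progressive.

progressive place assimilation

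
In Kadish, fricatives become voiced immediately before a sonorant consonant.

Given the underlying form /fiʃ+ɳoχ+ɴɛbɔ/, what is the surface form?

[fiʒɳoʁɴɛbɔ]

The rule targets /ʃ/ (voiceless postalveolar fricative), which sits before the trigger /ɳ/ (voiced).
A voiced postalveolar fricative is [ʒ], so the surface segment is [ʒ].
At the second juncture, /χ/ likewise becomes [ʁ] adjacent to /ɴ/.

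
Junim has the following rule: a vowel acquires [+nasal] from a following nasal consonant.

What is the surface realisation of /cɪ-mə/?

/ɪ/ sits next to the nasal /m/ and is therefore nasalised to [ɪ̃].

[cɪ̃mə]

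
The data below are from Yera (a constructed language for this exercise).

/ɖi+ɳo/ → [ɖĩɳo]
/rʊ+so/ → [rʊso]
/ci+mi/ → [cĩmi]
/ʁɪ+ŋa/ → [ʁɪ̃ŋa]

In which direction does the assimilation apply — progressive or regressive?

The vowel /i/ surfaces as nasalised [ĩ] next to the following nasal /ɳ/ — it has acquired the [+nasal] feature of its neighbour.
The other forms show the same pattern: /i/ → [ĩ] before /m/; /ɪ/ → [ɪ̃] before /ŋ/ — each time a vowel is nasalised next to a following nasal.
No change occurs in [rʊso] because the vowel at the boundary is adjacent to an oral consonant, not a nasal (/ʊ/ next to /s/).
Because the conditioning nasal is to the right of the vowel that changes, the process is regressive (anticipatory).

regressive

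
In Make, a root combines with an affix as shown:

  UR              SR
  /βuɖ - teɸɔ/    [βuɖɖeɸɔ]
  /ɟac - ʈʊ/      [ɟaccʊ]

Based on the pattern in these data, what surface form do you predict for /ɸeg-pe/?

[ɸegge]

The data show progressive total assimilation (/t/ → [ɖ] after /ɖ/; /ʈ/ → [c] after /c/): in every case the target segment becomes identical to its preceding neighbour, copying more than a single feature.
/p/ is the segment targeted by the rule; it sits immediately after /g/, so it assimilates completely and surfaces as [g].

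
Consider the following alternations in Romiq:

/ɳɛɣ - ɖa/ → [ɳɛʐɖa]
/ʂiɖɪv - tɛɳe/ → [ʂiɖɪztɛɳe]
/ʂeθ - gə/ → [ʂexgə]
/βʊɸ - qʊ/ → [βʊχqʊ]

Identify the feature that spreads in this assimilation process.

Underlying /ɣ/ is realised as [ʐ] next to /ɖ/; /ɖ/ itself does not change.
The change velar → retroflex matches the place of the following /ɖ/, identifying this as place assimilation.
The other alternating forms pattern the same way: /v/ → [z] before /t/ (labiodental → alveolar, matching alveolar); /θ/ → [x] before /g/ (dental → velar, matching velar); /ɸ/ → [χ] before /q/ (bilabial → uvular, matching uvular) — only place changes, and always toward the following segment.

place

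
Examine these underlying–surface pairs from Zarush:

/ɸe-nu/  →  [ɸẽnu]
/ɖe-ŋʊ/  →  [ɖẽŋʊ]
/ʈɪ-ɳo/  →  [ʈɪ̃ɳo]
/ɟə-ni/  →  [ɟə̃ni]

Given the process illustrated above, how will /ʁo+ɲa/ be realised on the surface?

[ʁõɲa]

The data show regressive nasality assimilation (vowel nasalisation): /e/ → [ẽ] before /n/; /e/ → [ẽ] before /ŋ/; /ɪ/ → [ɪ̃] before /ɳ/; /ə/ → [ə̃] before /n/ — a vowel is nasalised by an immediately following nasal consonant.
The vowel /o/ is adjacent to the following nasal /ɲ/, so it acquires [+nasal] and surfaces as [õ].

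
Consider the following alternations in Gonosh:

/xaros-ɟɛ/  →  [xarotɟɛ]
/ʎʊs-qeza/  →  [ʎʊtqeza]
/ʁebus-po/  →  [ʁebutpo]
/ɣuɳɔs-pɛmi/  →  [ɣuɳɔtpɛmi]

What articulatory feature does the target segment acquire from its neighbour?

manner

Underlying /s/ is realised as [t] next to /ɟ/; /ɟ/ itself does not change.
/s/ is a fricative while /ɟ/ is a stop; the output [t] is a stop, matching the trigger — so the feature that spreads is manner.
Checking the remaining alternations: /s/ → [t] before /q/ (fricative → stop, matching a stop); /s/ → [t] before /p/ (fricative → stop, matching a stop) — only manner changes, and always toward the following segment.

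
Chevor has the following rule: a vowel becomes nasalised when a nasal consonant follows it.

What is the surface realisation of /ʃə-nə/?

/ə/ sits next to the nasal /n/ and is therefore nasalised to [ə̃].

[ʃə̃nə]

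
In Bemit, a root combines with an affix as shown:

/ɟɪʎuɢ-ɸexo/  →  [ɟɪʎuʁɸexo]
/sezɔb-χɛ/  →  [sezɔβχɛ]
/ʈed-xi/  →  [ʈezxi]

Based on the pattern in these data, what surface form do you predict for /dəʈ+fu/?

The data show regressive manner assimilation: /ɢ/ → [ʁ] before /ɸ/; /b/ → [β] before /χ/; /d/ → [z] before /x/. In each pair only manner changes, matching the following consonant, while place and voice stay constant.
The rule targets /ʈ/ (voiceless retroflex stop), which sits before the trigger /f/ (fricative).
Changing only its manner to fricative gives [ʂ] — the voiceless retroflex fricative.

[dəʂfu]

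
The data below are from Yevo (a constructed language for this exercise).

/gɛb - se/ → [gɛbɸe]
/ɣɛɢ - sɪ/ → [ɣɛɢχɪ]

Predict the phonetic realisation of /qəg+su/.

[qəgxu]

The data show progressive place assimilation: /s/ → [ɸ] after /b/; /s/ → [χ] after /ɢ/. In each pair only place changes, matching the preceding consonant, while manner and voice stay constant.
The rule targets /s/ (voiceless alveolar fricative), which sits after the trigger /g/ (velar).
Changing only its place to velar gives [x] — the voiceless velar fricative.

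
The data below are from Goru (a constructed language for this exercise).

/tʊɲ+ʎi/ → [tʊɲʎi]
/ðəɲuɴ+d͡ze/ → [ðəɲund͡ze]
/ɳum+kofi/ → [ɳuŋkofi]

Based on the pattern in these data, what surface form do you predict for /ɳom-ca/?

The data show regressive place assimilation: /ɴ/ → [n] before /d͡z/; /m/ → [ŋ] before /k/. In each pair only place changes, matching the following consonant, while manner and voice stay constant.
No alternation appears in [tʊɲʎi]: there the adjacent consonants already agree in place (/ɲ/ and /ʎ/ are both palatal), so this form is consistent with the same rule.
The rule targets /m/ (voiced bilabial nasal), which sits before the trigger /c/ (palatal).
The voiced palatal nasal is [ɲ], so /m/ → [ɲ].

[ɳoɲca]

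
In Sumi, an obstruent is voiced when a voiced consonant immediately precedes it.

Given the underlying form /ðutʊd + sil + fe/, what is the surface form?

[ðutʊdzilve]

/s/ is a voiceless alveolar fricative. The preceding trigger /d/ is voiced, so /s/ must become voiced as well.
A voiced alveolar fricative is [z], so the surface segment is [z].
The same rule applies at the second boundary: /f/ → [v] next to /l/.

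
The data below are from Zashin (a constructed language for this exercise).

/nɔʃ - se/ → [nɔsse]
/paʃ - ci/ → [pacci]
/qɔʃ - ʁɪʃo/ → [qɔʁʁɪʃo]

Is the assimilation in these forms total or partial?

total assimilation

Comparing underlying and surface forms, /ʃ/ → [c] is the alternation; the neighbouring /c/ is constant.
The output [c] is identical to the trigger /c/ — every feature (place, manner, voicing) has been copied — so this is total assimilation.
The other forms behave the same way: /ʃ/ → [s] before /s/; /ʃ/ → [ʁ] before /ʁ/ — in each case the output is a copy of the following consonant.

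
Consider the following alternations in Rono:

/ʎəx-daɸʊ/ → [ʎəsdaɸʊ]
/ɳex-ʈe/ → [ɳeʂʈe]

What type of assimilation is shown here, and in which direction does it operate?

regressive place assimilation

The segment that alternates is /x/, which surfaces as [s] when adjacent to /d/.
/x/ is velar while /d/ is alveolar; the output [s] is alveolar, matching the trigger — so the feature that spreads is place.
Manner and voice are unchanged, so the assimilation is partial, not total.
The other alternating form patterns the same way: /x/ → [ʂ] before /ʈ/ (velar → retroflex, matching retroflex) — only place changes, and always toward the following segment.
The trigger is the following segment, so the direction is regressive (anticipatory).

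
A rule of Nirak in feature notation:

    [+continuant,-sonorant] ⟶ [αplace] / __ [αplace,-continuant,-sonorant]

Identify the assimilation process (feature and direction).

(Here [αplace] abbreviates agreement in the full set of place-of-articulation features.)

The shared variable α links the value of the place features (abbreviated [place]) on the target to the same value on the neighbouring segment, so place is the feature that assimilates.
Since the environment is written after the underscore, the trigger follows the target; the direction is regressive.

regressive place assimilation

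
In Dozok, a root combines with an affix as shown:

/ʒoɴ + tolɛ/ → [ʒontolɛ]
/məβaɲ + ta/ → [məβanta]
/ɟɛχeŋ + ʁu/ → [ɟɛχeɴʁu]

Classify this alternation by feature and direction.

Comparing underlying and surface forms, /ɴ/ → [n] is the alternation; the neighbouring /t/ is constant.
/ɴ/ is uvular while /t/ is alveolar; the output [n] is alveolar, matching the trigger — so the feature that spreads is place.
Manner and voice are unchanged, so the assimilation is partial, not total.
The other alternating forms pattern the same way: /ɲ/ → [n] before /t/ (palatal → alveolar, matching alveolar); /ŋ/ → [ɴ] before /ʁ/ (velar → uvular, matching uvular) — only place changes, and always toward the following segment.
The trigger is the following segment, so the direction is regressive (anticipatory).

regressive place assimilation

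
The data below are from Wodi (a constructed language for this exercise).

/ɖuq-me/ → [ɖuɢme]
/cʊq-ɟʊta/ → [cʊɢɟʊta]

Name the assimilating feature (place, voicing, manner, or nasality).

Underlying /q/ is realised as [ɢ] next to /m/; /m/ itself does not change.
/q/ is voiceless while /m/ is voiced; the output [ɢ] is voiced, matching the trigger — so the feature that spreads is voicing.
The other alternating form patterns the same way: /q/ → [ɢ] before /ɟ/ (voiceless → voiced, matching voiced) — only voicing changes, and always toward the following segment.

voicing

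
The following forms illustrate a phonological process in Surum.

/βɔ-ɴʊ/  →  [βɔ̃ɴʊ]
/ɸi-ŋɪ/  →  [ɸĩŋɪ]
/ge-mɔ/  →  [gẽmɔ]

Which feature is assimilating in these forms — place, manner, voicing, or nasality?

nasality

The vowel /ɔ/ surfaces as nasalised [ɔ̃] next to the following nasal /ɴ/ — it has acquired the [+nasal] feature of its neighbour.
The other forms show the same pattern: /i/ → [ĩ] before /ŋ/; /e/ → [ẽ] before /m/ — each time a vowel is nasalised next to a following nasal.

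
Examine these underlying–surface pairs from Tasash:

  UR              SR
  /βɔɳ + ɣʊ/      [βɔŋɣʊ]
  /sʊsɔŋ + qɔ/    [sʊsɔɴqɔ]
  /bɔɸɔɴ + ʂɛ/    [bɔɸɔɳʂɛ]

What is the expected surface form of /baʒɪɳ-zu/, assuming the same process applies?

[baʒɪnzu]

The data show regressive place assimilation: /ɳ/ → [ŋ] before /ɣ/; /ŋ/ → [ɴ] before /q/; /ɴ/ → [ɳ] before /ʂ/. In each pair only place changes, matching the following consonant, while manner and voice stay constant.
/ɳ/ is a voiced retroflex nasal. The following trigger /z/ is alveolar, so /ɳ/ must become alveolar as well.
The voiced alveolar nasal is [n], so /ɳ/ → [n].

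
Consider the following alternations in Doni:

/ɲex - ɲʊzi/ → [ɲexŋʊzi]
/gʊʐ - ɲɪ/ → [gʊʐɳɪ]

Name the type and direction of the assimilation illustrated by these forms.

The segment that alternates is /ɲ/, which surfaces as [ŋ] when adjacent to /x/.
/ɲ/ is palatal while /x/ is velar; the output [ŋ] is velar, matching the trigger — so the feature that spreads is place.
Manner and voice are unchanged, so the assimilation is partial, not total.
The same holds elsewhere in the data: /ɲ/ → [ɳ] after /ʐ/ (palatal → retroflex, matching retroflex) — only place changes, and always toward the preceding segment.
The trigger is the preceding segment, so the direction is progressive (perseverative).

progressive place assimilation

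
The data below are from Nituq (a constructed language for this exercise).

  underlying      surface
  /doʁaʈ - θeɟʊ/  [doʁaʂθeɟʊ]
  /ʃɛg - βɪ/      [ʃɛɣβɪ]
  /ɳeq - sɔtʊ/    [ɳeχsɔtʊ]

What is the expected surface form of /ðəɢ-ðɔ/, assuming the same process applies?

[ðəʁðɔ]

The data show regressive manner assimilation: /ʈ/ → [ʂ] before /θ/; /g/ → [ɣ] before /β/; /q/ → [χ] before /s/. In each pair only manner changes, matching the following consonant, while place and voice stay constant.
/ɢ/ is a voiced uvular stop. The following trigger /ð/ is a fricative, so /ɢ/ must become a fricative as well.
Changing only its manner to fricative gives [ʁ] — the voiced uvular fricative.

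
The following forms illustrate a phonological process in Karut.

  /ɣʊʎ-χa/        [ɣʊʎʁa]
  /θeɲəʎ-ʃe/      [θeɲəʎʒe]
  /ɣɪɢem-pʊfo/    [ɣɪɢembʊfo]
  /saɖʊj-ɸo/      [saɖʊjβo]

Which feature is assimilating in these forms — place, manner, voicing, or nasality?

voicing

Underlying /χ/ is realised as [ʁ] next to /ʎ/; /ʎ/ itself does not change.
The change voiceless → voiced matches the voicing of the preceding /ʎ/, identifying this as voicing assimilation.
The other alternating forms pattern the same way: /ʃ/ → [ʒ] after /ʎ/ (voiceless → voiced, matching voiced); /p/ → [b] after /m/ (voiceless → voiced, matching voiced); /ɸ/ → [β] after /j/ (voiceless → voiced, matching voiced) — only voicing changes, and always toward the preceding segment.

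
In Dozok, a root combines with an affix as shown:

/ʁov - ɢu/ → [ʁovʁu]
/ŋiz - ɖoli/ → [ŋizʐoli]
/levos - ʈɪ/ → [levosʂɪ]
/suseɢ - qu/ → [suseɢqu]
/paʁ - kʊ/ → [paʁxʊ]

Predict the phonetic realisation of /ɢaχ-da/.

[ɢaχza]

The data show progressive manner assimilation: /ɢ/ → [ʁ] after /v/; /ɖ/ → [ʐ] after /z/; /ʈ/ → [ʂ] after /s/; /k/ → [x] after /ʁ/. In each pair only manner changes, matching the preceding consonant, while place and voice stay constant.
Nothing changes in [suseɢqu]: there the adjacent consonants already agree in manner (/q/ and /ɢ/ are both stops), so this form is consistent with the same rule.
The rule targets /d/ (voiced alveolar stop), which sits after the trigger /χ/ (fricative).
Changing only its manner to fricative gives [z] — the voiced alveolar fricative.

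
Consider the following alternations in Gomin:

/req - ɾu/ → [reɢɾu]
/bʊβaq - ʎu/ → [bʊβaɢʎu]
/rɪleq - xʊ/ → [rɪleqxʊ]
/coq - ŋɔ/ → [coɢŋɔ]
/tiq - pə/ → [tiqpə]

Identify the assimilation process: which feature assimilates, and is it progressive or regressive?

The segment that alternates is /q/, which surfaces as [ɢ] when adjacent to /ɾ/.
/q/ is voiceless while /ɾ/ is voiced; the output [ɢ] is voiced, matching the trigger — so the feature that spreads is voicing.
Place and manner are unchanged, so the assimilation is partial, not total.
The other alternating forms pattern the same way: /q/ → [ɢ] before /ʎ/ (voiceless → voiced, matching voiced); /q/ → [ɢ] before /ŋ/ (voiceless → voiced, matching voiced) — only voicing changes, and always toward the following segment.
Nothing changes in [rɪleqxʊ], [tiqpə]: there the adjacent consonants already agree in voicing (/q/ and /x/ are both voiceless; /q/ and /p/ are both voiceless), so these forms are consistent with the same rule.
Since the segment that changes precedes the conditioning segment, the assimilation is regressive.

regressive voicing assimilation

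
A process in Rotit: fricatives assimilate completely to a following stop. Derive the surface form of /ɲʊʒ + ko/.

[ɲʊkko]

/ʒ/ is the segment targeted by the rule; it sits immediately before /k/, so it assimilates completely and surfaces as [k].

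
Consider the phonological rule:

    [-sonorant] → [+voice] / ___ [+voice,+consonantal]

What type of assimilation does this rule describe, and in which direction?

The target ([-sonorant], obstruents) acquires [+voice] next to a voiced consonant ([+voice,+consonantal]) — it takes on the voicing of its neighbour, so the feature that spreads is voicing.
Since the environment is written after the underscore, the trigger follows the target; the direction is regressive.

regressive voicing assimilation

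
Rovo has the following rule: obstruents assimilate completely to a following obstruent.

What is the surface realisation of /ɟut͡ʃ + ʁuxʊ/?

[ɟuʁʁuxʊ]

/t͡ʃ/ is the segment targeted by the rule; it sits immediately before /ʁ/, so it assimilates completely and surfaces as [ʁ].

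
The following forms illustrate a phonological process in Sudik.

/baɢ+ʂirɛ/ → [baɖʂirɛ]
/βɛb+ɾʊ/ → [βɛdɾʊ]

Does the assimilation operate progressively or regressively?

Comparing underlying and surface forms, /ɢ/ → [ɖ] is the alternation; the neighbouring /ʂ/ is constant.
/ɢ/ is uvular while /ʂ/ is retroflex; the output [ɖ] is retroflex, matching the trigger — so the feature that spreads is place.
Checking the remaining alternation: /b/ → [d] before /ɾ/ (bilabial → alveolar, matching alveolar) — only place changes, and always toward the following segment.
The trigger is the following segment, so the direction is regressive (anticipatory).

regressive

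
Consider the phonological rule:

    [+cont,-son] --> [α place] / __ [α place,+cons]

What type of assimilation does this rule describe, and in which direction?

The rule copies the place features (abbreviated [place]) from the environment onto the target, so the assimilating feature is place.
The conditioning segment sits to the right of the focus bar, meaning the trigger follows the segment that changes — regressive assimilation.

regressive place assimilation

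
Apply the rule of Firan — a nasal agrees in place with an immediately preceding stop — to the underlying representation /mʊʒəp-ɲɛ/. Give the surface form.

[mʊʒəpmɛ]

/ɲ/ is a voiced palatal nasal. The preceding trigger /p/ is bilabial, so /ɲ/ must become bilabial as well.
A voiced bilabial nasal is [m], so the surface segment is [m].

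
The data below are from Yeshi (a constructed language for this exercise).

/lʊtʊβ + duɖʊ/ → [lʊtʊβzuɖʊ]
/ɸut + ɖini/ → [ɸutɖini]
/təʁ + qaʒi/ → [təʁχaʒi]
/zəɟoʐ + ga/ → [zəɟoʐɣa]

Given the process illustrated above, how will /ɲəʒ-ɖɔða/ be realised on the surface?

The data show progressive manner assimilation: /d/ → [z] after /β/; /q/ → [χ] after /ʁ/; /g/ → [ɣ] after /ʐ/. In each pair only manner changes, matching the preceding consonant, while place and voice stay constant.
No alternation appears in [ɸutɖini]: there the adjacent consonants already agree in manner (/ɖ/ and /t/ are both stops), so this form is consistent with the same rule.
The rule targets /ɖ/ (voiced retroflex stop), which sits after the trigger /ʒ/ (fricative).
The voiced retroflex fricative is [ʐ], so /ɖ/ → [ʐ].

[ɲəʒʐɔða]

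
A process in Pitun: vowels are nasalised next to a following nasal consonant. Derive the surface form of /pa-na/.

[pãna]

The vowel /a/ is adjacent to the following nasal /n/, so it acquires [+nasal] and surfaces as [ã].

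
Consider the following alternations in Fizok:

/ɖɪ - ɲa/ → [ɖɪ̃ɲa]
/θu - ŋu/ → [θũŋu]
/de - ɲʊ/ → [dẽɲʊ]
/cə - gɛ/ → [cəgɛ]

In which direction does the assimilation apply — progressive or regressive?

The vowel /ɪ/ surfaces as nasalised [ɪ̃] next to the following nasal /ɲ/ — it has acquired the [+nasal] feature of its neighbour.
Likewise in the remaining data: /u/ → [ũ] before /ŋ/; /e/ → [ẽ] before /ɲ/ — each time a vowel is nasalised next to a following nasal.
No change occurs in [cəgɛ] because the vowel at the boundary is adjacent to an oral consonant, not a nasal (/ə/ next to /g/).
Because the conditioning nasal is to the right of the vowel that changes, the process is regressive (anticipatory).

regressive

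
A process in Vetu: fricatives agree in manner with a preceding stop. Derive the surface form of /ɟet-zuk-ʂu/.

/z/ is a voiced alveolar fricative. The preceding trigger /t/ is a stop, so /z/ must become a stop as well.
A voiced alveolar stop is [d], so the surface segment is [d].
At the second juncture, /ʂ/ likewise becomes [ʈ] adjacent to /k/.

[ɟetdukʈu]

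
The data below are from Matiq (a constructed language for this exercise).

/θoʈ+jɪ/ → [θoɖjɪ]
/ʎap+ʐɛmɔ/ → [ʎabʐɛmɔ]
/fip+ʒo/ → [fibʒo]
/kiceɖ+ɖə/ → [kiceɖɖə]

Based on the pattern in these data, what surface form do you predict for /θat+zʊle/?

The data show regressive voicing assimilation: /ʈ/ → [ɖ] before /j/; /p/ → [b] before /ʐ/; /p/ → [b] before /ʒ/. In each pair only voicing changes, matching the following consonant, while place and manner stay constant.
Nothing changes in [kiceɖɖə]: there the adjacent consonants already agree in voicing (/ɖ/ and /ɖ/ are both voiced), so this form is consistent with the same rule.
The rule targets /t/ (voiceless alveolar stop), which sits before the trigger /z/ (voiced).
The voiced alveolar stop is [d], so /t/ → [d].

[θadzʊle]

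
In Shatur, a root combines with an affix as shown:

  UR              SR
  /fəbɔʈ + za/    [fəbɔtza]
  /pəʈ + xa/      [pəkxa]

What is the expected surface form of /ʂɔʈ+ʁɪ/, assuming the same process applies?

[ʂɔqʁɪ]

The data show regressive place assimilation: /ʈ/ → [t] before /z/; /ʈ/ → [k] before /x/. In each pair only place changes, matching the following consonant, while manner and voice stay constant.
/ʈ/ is a voiceless retroflex stop. The following trigger /ʁ/ is uvular, so /ʈ/ must become uvular as well.
The voiceless uvular stop is [q], so /ʈ/ → [q].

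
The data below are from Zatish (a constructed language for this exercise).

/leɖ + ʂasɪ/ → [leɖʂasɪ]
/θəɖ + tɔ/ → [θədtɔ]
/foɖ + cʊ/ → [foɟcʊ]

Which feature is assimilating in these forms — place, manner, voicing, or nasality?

place

The segment that alternates is /ɖ/, which surfaces as [d] when adjacent to /t/.
/ɖ/ is retroflex while /t/ is alveolar; the output [d] is alveolar, matching the trigger — so the feature that spreads is place.
The same holds elsewhere in the data: /ɖ/ → [ɟ] before /c/ (retroflex → palatal, matching palatal) — only place changes, and always toward the following segment.
No alternation appears in [leɖʂasɪ]: there the adjacent consonants already agree in place (/ɖ/ and /ʂ/ are both retroflex), so this form is consistent with the same rule.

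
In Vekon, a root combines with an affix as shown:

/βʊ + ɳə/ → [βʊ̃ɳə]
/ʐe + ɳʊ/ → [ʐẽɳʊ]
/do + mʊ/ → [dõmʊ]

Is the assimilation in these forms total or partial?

partial assimilation

The vowel /ʊ/ surfaces as nasalised [ʊ̃] next to the following nasal /ɳ/ — it has acquired the [+nasal] feature of its neighbour.
The other forms show the same pattern: /e/ → [ẽ] before /ɳ/; /o/ → [õ] before /m/ — each time a vowel is nasalised next to a following nasal.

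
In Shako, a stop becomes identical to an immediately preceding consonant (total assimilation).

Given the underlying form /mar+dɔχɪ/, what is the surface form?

/d/ is the segment targeted by the rule; it sits immediately after /r/, so it assimilates completely and surfaces as [r].

[marrɔχɪ]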